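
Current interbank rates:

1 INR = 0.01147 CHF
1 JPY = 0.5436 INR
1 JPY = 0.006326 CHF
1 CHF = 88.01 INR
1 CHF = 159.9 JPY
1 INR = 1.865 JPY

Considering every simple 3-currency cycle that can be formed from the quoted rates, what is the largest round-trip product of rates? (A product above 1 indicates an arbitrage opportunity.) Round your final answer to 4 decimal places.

CHF→INR→JPY→CHF: 88.01 × 1.865 × 0.006326 = 1.03834
CHF→JPY→INR→CHF: 159.9 × 0.5436 × 0.01147 = 0.99699
Maximum is CHF→INR→JPY→CHF at 1.0383; arbitrage exists.

1.0383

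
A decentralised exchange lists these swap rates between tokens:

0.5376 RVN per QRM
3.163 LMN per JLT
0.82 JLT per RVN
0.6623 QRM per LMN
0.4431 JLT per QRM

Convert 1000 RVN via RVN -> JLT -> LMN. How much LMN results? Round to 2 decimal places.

1000 RVN × 0.82 = 820 JLT
820 JLT × 3.163 = 2593.66 LMN

2593.66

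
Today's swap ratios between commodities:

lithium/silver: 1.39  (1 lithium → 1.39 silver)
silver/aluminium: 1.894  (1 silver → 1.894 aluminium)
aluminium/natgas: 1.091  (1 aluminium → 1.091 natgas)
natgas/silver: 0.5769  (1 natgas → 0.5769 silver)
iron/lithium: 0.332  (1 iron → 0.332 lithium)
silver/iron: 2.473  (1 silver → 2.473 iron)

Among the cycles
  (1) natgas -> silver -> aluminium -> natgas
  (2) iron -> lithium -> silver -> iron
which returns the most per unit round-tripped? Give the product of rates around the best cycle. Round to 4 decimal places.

(1) 0.5769 × 1.894 × 1.091 = 1.19208
(2) 0.332 × 1.39 × 2.473 = 1.14124
Highest is cycle (1) at 1.1921 (>1, arbitrage).

1.1921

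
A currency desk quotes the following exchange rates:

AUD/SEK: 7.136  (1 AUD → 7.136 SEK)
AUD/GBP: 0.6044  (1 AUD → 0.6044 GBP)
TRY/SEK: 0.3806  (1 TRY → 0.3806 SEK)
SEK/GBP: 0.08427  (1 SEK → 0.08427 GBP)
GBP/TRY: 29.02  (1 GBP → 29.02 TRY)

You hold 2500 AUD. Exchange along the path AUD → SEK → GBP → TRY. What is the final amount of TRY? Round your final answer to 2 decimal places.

43627.99

2500 AUD × 7.136 = 17840 SEK
17840 SEK × 0.08427 = 1503.3768 GBP
1503.3768 GBP × 29.02 = 43627.994736 TRY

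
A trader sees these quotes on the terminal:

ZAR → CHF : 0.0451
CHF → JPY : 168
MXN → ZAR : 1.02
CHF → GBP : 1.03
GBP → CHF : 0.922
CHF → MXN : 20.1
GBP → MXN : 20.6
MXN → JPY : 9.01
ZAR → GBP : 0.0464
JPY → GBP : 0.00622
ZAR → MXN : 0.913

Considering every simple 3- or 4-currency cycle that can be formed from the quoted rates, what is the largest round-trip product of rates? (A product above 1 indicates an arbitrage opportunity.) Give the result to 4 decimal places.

MXN→JPY→GBP→MXN: 9.01 × 0.00622 × 20.6 = 1.15447
MXN→JPY→GBP→CHF→MXN: 9.01 × 0.00622 × 0.922 × 20.1 = 1.03859
MXN→ZAR→CHF→GBP→MXN: 1.02 × 0.0451 × 1.03 × 20.6 = 0.97607
MXN→ZAR→GBP→MXN: 1.02 × 0.0464 × 20.6 = 0.97496
CHF→JPY→GBP→CHF: 168 × 0.00622 × 0.922 = 0.96345
MXN→ZAR→CHF→MXN: 1.02 × 0.0451 × 20.1 = 0.92464
MXN→ZAR→GBP→CHF→MXN: 1.02 × 0.0464 × 0.922 × 20.1 = 0.87709
Maximum is MXN→JPY→GBP→MXN at 1.1545; arbitrage exists.

1.1545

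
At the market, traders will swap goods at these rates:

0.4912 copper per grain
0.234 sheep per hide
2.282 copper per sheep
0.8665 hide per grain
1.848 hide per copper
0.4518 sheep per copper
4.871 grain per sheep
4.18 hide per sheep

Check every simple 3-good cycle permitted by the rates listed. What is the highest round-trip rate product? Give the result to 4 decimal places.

grain→copper→sheep→grain: 0.4912 × 0.4518 × 4.871 = 1.08099
hide→sheep→grain→hide: 0.234 × 4.871 × 0.8665 = 0.98765
hide→sheep→copper→hide: 0.234 × 2.282 × 1.848 = 0.98681
Maximum is grain→copper→sheep→grain at 1.0810; arbitrage exists.

1.0810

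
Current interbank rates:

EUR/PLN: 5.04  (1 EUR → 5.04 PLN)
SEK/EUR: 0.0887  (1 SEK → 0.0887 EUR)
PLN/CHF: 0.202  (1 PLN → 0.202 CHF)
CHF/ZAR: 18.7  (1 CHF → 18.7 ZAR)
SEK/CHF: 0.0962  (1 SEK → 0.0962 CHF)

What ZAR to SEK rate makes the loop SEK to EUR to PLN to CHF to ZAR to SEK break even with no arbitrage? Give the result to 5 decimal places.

Known legs of the cycle: 0.0887 × 5.04 × 0.202 × 18.7 = 1.6886791152
For no arbitrage the full-cycle product must be 1, so the missing rate is 1 / 1.6886791152 ≈ 0.5921788.

0.59218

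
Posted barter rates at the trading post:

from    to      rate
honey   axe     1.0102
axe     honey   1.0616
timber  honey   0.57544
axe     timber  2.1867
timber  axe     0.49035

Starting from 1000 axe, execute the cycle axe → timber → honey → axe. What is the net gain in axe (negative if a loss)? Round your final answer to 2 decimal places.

271.15

1000 axe × 2.1867 = 2186.7 timber
2186.7 timber × 0.57544 = 1258.314648 honey
1258.314648 honey × 1.0102 = 1271.1494574096 axe
Net change: 1271.1494574096 − 1000 = 271.1494574096 axe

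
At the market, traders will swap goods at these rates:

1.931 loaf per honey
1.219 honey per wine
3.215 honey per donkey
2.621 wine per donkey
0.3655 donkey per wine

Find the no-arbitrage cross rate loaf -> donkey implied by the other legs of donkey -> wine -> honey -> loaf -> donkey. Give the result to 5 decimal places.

Known legs of the cycle: 2.621 × 1.219 × 1.931 = 6.169543069
For no arbitrage the full-cycle product must be 1, so the missing rate is 1 / 6.169543069 ≈ 0.1620866.

0.16209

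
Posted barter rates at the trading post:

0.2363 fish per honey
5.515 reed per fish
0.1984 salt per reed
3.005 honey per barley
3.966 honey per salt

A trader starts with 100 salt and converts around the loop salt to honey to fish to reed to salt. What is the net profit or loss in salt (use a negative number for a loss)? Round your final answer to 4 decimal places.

100 salt × 3.966 = 396.6 honey
396.6 honey × 0.2363 = 93.71658 fish
93.71658 fish × 5.515 = 516.8469387 reed
516.8469387 reed × 0.1984 = 102.54243263808 salt
Net change: 102.54243263808 − 100 = 2.54243263808 salt

2.5424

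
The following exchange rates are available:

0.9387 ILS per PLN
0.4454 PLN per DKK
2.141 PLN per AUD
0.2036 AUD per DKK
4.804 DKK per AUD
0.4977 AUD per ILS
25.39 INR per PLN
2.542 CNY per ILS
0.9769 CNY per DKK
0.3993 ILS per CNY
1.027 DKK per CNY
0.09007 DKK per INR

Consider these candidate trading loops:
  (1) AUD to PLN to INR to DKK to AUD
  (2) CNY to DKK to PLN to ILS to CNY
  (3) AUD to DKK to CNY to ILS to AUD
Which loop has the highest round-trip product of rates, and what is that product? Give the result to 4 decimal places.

(1) 2.141 × 25.39 × 0.09007 × 0.2036 = 0.99687
(2) 1.027 × 0.4454 × 0.9387 × 2.542 = 1.09150
(3) 4.804 × 0.9769 × 0.3993 × 0.4977 = 0.93265
Highest is cycle (2) at 1.0915 (>1, arbitrage).

1.0915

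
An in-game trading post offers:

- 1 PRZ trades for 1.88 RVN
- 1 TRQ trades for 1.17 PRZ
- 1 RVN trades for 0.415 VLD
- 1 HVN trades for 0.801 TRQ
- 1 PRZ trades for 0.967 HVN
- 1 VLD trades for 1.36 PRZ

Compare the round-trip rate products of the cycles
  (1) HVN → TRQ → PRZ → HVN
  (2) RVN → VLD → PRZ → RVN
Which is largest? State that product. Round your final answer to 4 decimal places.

1.0611

(1) 0.801 × 1.17 × 0.967 = 0.90624
(2) 0.415 × 1.36 × 1.88 = 1.06107
Highest is cycle (2) at 1.0611 (>1, arbitrage).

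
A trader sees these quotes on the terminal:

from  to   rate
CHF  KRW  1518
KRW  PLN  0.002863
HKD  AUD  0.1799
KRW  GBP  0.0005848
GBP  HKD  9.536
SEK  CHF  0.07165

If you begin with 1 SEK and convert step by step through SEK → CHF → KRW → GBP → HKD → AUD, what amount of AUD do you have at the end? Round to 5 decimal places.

1 SEK × 0.07165 = 0.07165 CHF
0.07165 CHF × 1518 = 108.7647 KRW
108.7647 KRW × 0.0005848 = 0.06360559656 GBP
0.06360559656 GBP × 9.536 = 0.60654296879616 HKD
0.60654296879616 HKD × 0.1799 = 0.109117080086429184 AUD

0.10912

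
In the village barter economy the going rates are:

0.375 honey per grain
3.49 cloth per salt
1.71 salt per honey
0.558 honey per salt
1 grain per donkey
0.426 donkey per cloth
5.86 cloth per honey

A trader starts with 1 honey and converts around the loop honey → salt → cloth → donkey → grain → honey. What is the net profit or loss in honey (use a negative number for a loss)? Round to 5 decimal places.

-0.04663

1 honey × 1.71 = 1.71 salt
1.71 salt × 3.49 = 5.9679 cloth
5.9679 cloth × 0.426 = 2.5423254 donkey
2.5423254 donkey × 1 = 2.5423254 grain
2.5423254 grain × 0.375 = 0.953372025 honey
Net change: 0.953372025 − 1 = -0.046627975 honey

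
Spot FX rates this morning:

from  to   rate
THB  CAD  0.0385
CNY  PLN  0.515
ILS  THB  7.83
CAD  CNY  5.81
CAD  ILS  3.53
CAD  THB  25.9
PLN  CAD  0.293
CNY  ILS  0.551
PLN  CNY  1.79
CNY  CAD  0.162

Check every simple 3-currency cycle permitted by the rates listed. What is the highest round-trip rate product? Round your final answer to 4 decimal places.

ILS→THB→CAD→ILS: 7.83 × 0.0385 × 3.53 = 1.06414
CNY→PLN→CAD→CNY: 0.515 × 0.293 × 5.81 = 0.87670
Maximum is ILS→THB→CAD→ILS at 1.0641; arbitrage exists.

1.0641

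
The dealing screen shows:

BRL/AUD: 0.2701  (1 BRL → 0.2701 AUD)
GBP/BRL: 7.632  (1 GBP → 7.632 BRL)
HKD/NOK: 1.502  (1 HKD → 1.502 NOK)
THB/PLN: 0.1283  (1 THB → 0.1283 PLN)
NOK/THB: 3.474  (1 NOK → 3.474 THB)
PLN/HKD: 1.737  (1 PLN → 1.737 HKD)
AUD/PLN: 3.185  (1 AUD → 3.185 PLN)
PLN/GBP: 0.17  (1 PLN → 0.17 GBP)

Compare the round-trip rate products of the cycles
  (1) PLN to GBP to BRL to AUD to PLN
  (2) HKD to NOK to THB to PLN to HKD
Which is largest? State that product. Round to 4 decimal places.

(1) 0.17 × 7.632 × 0.2701 × 3.185 = 1.11615
(2) 1.502 × 3.474 × 0.1283 × 1.737 = 1.16286
Highest is cycle (2) at 1.1629 (>1, arbitrage).

1.1629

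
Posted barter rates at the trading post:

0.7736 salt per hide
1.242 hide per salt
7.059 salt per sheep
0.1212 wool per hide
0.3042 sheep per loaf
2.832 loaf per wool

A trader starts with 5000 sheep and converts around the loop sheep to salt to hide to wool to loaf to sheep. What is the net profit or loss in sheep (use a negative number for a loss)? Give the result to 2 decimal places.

5000 sheep × 7.059 = 35295 salt
35295 salt × 1.242 = 43836.39 hide
43836.39 hide × 0.1212 = 5312.970468 wool
5312.970468 wool × 2.832 = 15046.332365376 loaf
15046.332365376 loaf × 0.3042 = 4577.0943055473792 sheep
Net change: 4577.0943055473792 − 5000 = -422.9056944526208 sheep

-422.91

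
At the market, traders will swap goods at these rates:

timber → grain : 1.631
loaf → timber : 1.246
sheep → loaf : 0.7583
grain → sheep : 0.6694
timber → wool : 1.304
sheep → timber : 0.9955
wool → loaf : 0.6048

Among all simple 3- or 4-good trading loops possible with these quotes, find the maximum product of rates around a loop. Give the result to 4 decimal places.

sheep→timber→grain→sheep: 0.9955 × 1.631 × 0.6694 = 1.08688
sheep→loaf→timber→grain→sheep: 0.7583 × 1.246 × 1.631 × 0.6694 = 1.03157
wool→loaf→timber→wool: 0.6048 × 1.246 × 1.304 = 0.98267
Maximum is sheep→timber→grain→sheep at 1.0869; arbitrage exists.

1.0869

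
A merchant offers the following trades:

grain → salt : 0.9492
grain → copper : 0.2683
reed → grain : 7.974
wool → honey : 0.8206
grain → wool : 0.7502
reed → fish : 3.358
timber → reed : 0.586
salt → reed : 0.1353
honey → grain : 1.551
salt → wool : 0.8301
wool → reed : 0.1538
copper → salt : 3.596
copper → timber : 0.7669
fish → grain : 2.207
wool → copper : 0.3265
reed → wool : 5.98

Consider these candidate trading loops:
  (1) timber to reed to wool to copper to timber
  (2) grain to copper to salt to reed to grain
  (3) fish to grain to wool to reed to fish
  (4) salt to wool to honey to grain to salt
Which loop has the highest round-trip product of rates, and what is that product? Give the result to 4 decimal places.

1.0409

(1) 0.586 × 5.98 × 0.3265 × 0.7669 = 0.87745
(2) 0.2683 × 3.596 × 0.1353 × 7.974 = 1.04091
(3) 2.207 × 0.7502 × 0.1538 × 3.358 = 0.85510
(4) 0.8301 × 0.8206 × 1.551 × 0.9492 = 1.00284
Highest is cycle (2) at 1.0409 (>1, arbitrage).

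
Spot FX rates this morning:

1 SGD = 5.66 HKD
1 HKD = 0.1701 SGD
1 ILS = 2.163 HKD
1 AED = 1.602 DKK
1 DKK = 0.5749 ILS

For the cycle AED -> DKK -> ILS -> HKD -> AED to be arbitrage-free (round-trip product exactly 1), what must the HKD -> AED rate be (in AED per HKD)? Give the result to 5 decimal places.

0.50198

Known legs of the cycle: 1.602 × 0.5749 × 2.163 = 1.9921009374
For no arbitrage the full-cycle product must be 1, so the missing rate is 1 / 1.9921009374 ≈ 0.5019826.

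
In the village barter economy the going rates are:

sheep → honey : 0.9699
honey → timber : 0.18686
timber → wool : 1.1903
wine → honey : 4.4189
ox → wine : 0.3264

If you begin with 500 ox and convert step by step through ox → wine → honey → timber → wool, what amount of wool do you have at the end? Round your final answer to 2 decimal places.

160.40

500 ox × 0.3264 = 163.2 wine
163.2 wine × 4.4189 = 721.16448 honey
721.16448 honey × 0.18686 = 134.7567947328 timber
134.7567947328 timber × 1.1903 = 160.40101277045184 wool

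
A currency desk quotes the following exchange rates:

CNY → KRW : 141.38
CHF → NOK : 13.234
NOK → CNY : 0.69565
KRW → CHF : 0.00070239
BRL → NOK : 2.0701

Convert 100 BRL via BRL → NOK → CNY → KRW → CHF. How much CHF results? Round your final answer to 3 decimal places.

14.300

100 BRL × 2.0701 = 207.01 NOK
207.01 NOK × 0.69565 = 144.0065065 CNY
144.0065065 CNY × 141.38 = 20359.63988897 KRW
20359.63988897 KRW × 0.00070239 = 14.3004074616136383 CHF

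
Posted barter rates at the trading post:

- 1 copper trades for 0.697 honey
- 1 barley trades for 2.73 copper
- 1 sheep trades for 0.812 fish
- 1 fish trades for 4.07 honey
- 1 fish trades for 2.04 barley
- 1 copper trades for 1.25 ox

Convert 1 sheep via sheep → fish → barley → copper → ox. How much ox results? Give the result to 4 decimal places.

1 sheep × 0.812 = 0.812 fish
0.812 fish × 2.04 = 1.65648 barley
1.65648 barley × 2.73 = 4.5221904 copper
4.5221904 copper × 1.25 = 5.652738 ox

5.6527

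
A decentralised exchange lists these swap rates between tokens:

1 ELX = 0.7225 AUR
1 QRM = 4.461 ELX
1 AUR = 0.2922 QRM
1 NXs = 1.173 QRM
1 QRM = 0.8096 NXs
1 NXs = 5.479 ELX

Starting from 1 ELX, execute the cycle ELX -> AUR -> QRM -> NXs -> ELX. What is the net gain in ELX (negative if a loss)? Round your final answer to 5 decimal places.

1 ELX × 0.7225 = 0.7225 AUR
0.7225 AUR × 0.2922 = 0.2111145 QRM
0.2111145 QRM × 0.8096 = 0.1709182992 NXs
0.1709182992 NXs × 5.479 = 0.9364613613168 ELX
Net change: 0.9364613613168 − 1 = -0.0635386386832 ELX

-0.06354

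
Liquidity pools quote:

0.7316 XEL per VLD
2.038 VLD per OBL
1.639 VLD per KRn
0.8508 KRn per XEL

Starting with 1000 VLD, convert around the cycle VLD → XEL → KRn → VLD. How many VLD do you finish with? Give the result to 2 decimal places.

1020.19

1000 VLD × 0.7316 = 731.6 XEL
731.6 XEL × 0.8508 = 622.44528 KRn
622.44528 KRn × 1.639 = 1020.18781392 VLD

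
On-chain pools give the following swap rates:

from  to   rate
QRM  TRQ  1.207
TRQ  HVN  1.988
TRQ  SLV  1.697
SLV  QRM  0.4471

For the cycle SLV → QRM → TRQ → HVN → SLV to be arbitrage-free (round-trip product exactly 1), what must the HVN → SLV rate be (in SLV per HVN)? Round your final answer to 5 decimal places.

0.93212

Known legs of the cycle: 0.4471 × 1.207 × 1.988 = 1.0728236036
For no arbitrage the full-cycle product must be 1, so the missing rate is 1 / 1.0728236036 ≈ 0.9321197.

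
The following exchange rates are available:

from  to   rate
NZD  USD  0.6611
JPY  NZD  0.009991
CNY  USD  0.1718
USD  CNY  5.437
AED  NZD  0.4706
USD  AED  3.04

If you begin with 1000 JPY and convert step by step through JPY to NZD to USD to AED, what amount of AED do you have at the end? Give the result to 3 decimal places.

1000 JPY × 0.009991 = 9.991 NZD
9.991 NZD × 0.6611 = 6.6050501 USD
6.6050501 USD × 3.04 = 20.079352304 AED

20.079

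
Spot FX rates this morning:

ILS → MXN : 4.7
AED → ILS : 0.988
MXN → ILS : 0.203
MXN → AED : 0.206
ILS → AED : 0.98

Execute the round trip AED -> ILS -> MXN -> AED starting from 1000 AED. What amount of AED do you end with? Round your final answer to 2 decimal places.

956.58

1000 AED × 0.988 = 988 ILS
988 ILS × 4.7 = 4643.6 MXN
4643.6 MXN × 0.206 = 956.5816 AED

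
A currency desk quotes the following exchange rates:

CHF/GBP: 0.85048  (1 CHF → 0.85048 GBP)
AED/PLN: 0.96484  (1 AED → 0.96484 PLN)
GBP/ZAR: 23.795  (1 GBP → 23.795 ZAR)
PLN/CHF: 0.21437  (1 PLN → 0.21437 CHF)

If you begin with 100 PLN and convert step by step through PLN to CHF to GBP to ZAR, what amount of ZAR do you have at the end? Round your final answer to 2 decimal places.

100 PLN × 0.21437 = 21.437 CHF
21.437 CHF × 0.85048 = 18.23173976 GBP
18.23173976 GBP × 23.795 = 433.8242475892 ZAR

433.82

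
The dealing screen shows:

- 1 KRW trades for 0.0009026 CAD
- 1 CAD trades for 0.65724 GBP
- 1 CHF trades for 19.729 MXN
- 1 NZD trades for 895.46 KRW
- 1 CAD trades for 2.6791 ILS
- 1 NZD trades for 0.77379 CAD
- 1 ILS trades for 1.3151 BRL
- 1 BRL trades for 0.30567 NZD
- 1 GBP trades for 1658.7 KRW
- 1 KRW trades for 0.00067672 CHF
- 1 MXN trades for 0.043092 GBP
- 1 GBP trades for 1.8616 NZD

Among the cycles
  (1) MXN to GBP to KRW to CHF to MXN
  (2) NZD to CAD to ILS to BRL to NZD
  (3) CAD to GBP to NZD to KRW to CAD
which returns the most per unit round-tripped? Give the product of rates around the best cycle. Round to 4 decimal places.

(1) 0.043092 × 1658.7 × 0.00067672 × 19.729 = 0.95429
(2) 0.77379 × 2.6791 × 1.3151 × 0.30567 = 0.83334
(3) 0.65724 × 1.8616 × 895.46 × 0.0009026 = 0.98890
Highest is cycle (3) at 0.9889 (≤1, no arbitrage).

0.9889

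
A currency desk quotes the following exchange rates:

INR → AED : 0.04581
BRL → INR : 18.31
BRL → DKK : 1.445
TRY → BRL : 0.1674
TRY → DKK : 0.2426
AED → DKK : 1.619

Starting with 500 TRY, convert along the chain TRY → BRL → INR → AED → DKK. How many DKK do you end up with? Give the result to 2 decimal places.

500 TRY × 0.1674 = 83.7 BRL
83.7 BRL × 18.31 = 1532.547 INR
1532.547 INR × 0.04581 = 70.20597807 AED
70.20597807 AED × 1.619 = 113.66347849533 DKK

113.66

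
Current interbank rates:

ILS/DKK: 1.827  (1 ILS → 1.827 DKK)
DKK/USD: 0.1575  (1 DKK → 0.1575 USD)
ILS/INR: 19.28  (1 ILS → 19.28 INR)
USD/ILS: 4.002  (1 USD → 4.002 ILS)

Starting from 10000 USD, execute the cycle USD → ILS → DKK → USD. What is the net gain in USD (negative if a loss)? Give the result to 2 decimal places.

1515.86

10000 USD × 4.002 = 40020 ILS
40020 ILS × 1.827 = 73116.54 DKK
73116.54 DKK × 0.1575 = 11515.85505 USD
Net change: 11515.85505 − 10000 = 1515.85505 USD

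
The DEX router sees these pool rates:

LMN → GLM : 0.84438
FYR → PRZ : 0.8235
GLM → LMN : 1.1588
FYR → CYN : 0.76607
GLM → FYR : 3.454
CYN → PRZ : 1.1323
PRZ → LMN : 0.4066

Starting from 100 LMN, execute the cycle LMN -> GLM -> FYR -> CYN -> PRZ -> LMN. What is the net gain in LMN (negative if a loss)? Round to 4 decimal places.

2.8626

100 LMN × 0.84438 = 84.438 GLM
84.438 GLM × 3.454 = 291.648852 FYR
291.648852 FYR × 0.76607 = 223.42343605164 CYN
223.42343605164 CYN × 1.1323 = 252.982356641271972 PRZ
252.982356641271972 PRZ × 0.4066 = 102.8626262103411838152 LMN
Net change: 102.8626262103411838152 − 100 = 2.8626262103411838152 LMN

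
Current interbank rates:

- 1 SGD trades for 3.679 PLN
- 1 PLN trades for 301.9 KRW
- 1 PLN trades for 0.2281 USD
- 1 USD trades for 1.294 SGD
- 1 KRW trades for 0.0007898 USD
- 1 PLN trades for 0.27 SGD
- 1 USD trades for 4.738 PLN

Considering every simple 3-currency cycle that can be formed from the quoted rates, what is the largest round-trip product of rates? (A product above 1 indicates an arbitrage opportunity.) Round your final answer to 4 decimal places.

1.1297

KRW→USD→PLN→KRW: 0.0007898 × 4.738 × 301.9 = 1.12973
USD→SGD→PLN→USD: 1.294 × 3.679 × 0.2281 = 1.08590
Maximum is KRW→USD→PLN→KRW at 1.1297; arbitrage exists.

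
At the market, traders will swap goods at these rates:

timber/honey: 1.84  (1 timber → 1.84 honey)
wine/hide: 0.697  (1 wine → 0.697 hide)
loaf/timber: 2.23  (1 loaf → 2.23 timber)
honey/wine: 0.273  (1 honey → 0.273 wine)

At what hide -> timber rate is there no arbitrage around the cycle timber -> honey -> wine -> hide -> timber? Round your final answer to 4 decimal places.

Known legs of the cycle: 1.84 × 0.273 × 0.697 = 0.35011704
For no arbitrage the full-cycle product must be 1, so the missing rate is 1 / 0.35011704 ≈ 2.856188.

2.8562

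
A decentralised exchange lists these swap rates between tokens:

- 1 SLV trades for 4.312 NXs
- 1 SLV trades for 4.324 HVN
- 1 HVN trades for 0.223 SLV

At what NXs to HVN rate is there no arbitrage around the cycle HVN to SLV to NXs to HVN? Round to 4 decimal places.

1.0400

Known legs of the cycle: 0.223 × 4.312 = 0.961576
For no arbitrage the full-cycle product must be 1, so the missing rate is 1 / 0.961576 ≈ 1.039959.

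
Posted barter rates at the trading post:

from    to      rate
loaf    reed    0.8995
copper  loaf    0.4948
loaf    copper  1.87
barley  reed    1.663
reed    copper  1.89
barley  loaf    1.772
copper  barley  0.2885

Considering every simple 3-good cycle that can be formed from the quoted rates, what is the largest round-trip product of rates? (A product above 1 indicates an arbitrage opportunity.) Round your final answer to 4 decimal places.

loaf→copper→barley→loaf: 1.87 × 0.2885 × 1.772 = 0.95599
reed→copper→barley→reed: 1.89 × 0.2885 × 1.663 = 0.90678
reed→copper→loaf→reed: 1.89 × 0.4948 × 0.8995 = 0.84119
Maximum is loaf→copper→barley→loaf at 0.9560; no arbitrage — every cycle loses value.

0.9560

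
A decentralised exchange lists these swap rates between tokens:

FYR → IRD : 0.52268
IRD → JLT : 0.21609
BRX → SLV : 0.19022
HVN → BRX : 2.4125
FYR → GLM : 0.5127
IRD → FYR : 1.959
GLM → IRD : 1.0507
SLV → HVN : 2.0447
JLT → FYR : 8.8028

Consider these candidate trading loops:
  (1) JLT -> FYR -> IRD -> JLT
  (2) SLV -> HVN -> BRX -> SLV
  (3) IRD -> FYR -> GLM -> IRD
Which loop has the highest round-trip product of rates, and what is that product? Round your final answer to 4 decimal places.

1.0553

(1) 8.8028 × 0.52268 × 0.21609 = 0.99424
(2) 2.0447 × 2.4125 × 0.19022 = 0.93832
(3) 1.959 × 0.5127 × 1.0507 = 1.05530
Highest is cycle (3) at 1.0553 (>1, arbitrage).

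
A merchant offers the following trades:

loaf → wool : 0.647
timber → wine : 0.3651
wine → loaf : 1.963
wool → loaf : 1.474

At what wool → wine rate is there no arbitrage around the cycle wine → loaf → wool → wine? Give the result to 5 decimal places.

Known legs of the cycle: 1.963 × 0.647 = 1.270061
For no arbitrage the full-cycle product must be 1, so the missing rate is 1 / 1.270061 ≈ 0.7873638.

0.78736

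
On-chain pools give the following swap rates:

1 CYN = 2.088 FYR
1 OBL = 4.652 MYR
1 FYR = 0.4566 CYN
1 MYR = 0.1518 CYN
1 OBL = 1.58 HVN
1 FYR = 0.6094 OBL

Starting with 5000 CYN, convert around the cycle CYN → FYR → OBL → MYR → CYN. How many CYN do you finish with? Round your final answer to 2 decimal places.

4492.77

5000 CYN × 2.088 = 10440 FYR
10440 FYR × 0.6094 = 6362.136 OBL
6362.136 OBL × 4.652 = 29596.656672 MYR
29596.656672 MYR × 0.1518 = 4492.7724828096 CYN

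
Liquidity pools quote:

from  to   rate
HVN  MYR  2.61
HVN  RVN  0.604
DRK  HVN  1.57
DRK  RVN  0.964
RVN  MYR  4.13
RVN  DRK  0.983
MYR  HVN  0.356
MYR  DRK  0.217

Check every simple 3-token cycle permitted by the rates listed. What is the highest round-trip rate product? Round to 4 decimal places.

HVN→RVN→DRK→HVN: 0.604 × 0.983 × 1.57 = 0.93216
HVN→MYR→DRK→HVN: 2.61 × 0.217 × 1.57 = 0.88920
HVN→RVN→MYR→HVN: 0.604 × 4.13 × 0.356 = 0.88805
MYR→DRK→RVN→MYR: 0.217 × 0.964 × 4.13 = 0.86395
Maximum is HVN→RVN→DRK→HVN at 0.9322; no arbitrage — every cycle loses value.

0.9322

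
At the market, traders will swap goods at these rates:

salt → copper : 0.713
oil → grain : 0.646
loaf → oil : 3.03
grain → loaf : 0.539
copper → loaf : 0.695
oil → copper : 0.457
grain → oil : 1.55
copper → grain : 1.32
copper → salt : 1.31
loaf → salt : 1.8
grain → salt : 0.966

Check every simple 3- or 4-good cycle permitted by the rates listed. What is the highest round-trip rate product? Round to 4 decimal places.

loaf→oil→grain→loaf: 3.03 × 0.646 × 0.539 = 1.05503
copper→grain→loaf→oil→copper: 1.32 × 0.539 × 3.03 × 0.457 = 0.98519
copper→loaf→oil→copper: 0.695 × 3.03 × 0.457 = 0.96237
copper→grain→oil→copper: 1.32 × 1.55 × 0.457 = 0.93502
copper→grain→loaf→salt→copper: 1.32 × 0.539 × 1.8 × 0.713 = 0.91311
copper→grain→salt→copper: 1.32 × 0.966 × 0.713 = 0.90916
copper→loaf→salt→copper: 0.695 × 1.8 × 0.713 = 0.89196
Maximum is loaf→oil→grain→loaf at 1.0550; arbitrage exists.

1.0550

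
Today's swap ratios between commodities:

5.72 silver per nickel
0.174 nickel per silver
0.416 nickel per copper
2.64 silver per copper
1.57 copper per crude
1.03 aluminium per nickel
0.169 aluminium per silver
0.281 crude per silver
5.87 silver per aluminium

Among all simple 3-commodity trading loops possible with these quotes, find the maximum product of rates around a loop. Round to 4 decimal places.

copper→silver→crude→copper: 2.64 × 0.281 × 1.57 = 1.16469
nickel→aluminium→silver→nickel: 1.03 × 5.87 × 0.174 = 1.05202
Maximum is copper→silver→crude→copper at 1.1647; arbitrage exists.

1.1647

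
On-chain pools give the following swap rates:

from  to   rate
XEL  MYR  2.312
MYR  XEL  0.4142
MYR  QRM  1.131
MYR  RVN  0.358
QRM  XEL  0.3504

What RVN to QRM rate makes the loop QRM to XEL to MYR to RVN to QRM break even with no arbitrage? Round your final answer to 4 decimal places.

3.4480

Known legs of the cycle: 0.3504 × 2.312 × 0.358 = 0.2900246784
For no arbitrage the full-cycle product must be 1, so the missing rate is 1 / 0.2900246784 ≈ 3.447982.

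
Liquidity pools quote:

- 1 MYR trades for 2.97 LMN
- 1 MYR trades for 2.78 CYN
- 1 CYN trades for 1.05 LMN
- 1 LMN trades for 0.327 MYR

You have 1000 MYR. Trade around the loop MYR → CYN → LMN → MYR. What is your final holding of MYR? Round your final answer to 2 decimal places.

1000 MYR × 2.78 = 2780 CYN
2780 CYN × 1.05 = 2919 LMN
2919 LMN × 0.327 = 954.513 MYR

954.51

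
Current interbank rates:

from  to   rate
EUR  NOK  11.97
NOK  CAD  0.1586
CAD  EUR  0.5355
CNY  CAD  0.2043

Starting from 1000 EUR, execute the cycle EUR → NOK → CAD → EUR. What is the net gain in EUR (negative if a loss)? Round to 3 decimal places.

16.616

1000 EUR × 11.97 = 11970 NOK
11970 NOK × 0.1586 = 1898.442 CAD
1898.442 CAD × 0.5355 = 1016.615691 EUR
Net change: 1016.615691 − 1000 = 16.615691 EUR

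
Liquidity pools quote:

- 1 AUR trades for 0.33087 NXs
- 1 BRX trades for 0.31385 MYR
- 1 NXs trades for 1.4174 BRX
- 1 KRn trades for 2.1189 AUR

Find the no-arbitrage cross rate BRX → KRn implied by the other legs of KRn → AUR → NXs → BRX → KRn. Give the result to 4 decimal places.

1.0063

Known legs of the cycle: 2.1189 × 0.33087 × 1.4174 = 0.9937114199082
For no arbitrage the full-cycle product must be 1, so the missing rate is 1 / 0.9937114199082 ≈ 1.006328.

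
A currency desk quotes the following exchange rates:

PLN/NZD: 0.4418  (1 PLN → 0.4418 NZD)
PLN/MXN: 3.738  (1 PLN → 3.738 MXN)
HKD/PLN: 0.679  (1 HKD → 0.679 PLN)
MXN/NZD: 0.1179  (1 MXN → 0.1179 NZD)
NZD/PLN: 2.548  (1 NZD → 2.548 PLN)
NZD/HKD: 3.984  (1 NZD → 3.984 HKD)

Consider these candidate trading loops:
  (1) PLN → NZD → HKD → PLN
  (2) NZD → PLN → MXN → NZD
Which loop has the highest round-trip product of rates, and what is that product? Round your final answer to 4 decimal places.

1.1951

(1) 0.4418 × 3.984 × 0.679 = 1.19513
(2) 2.548 × 3.738 × 0.1179 = 1.12293
Highest is cycle (1) at 1.1951 (>1, arbitrage).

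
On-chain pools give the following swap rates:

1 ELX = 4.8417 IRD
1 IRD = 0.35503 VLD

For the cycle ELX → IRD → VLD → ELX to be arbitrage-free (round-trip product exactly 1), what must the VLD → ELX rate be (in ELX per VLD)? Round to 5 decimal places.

0.58175

Known legs of the cycle: 4.8417 × 0.35503 = 1.718948751
For no arbitrage the full-cycle product must be 1, so the missing rate is 1 / 1.718948751 ≈ 0.5817509.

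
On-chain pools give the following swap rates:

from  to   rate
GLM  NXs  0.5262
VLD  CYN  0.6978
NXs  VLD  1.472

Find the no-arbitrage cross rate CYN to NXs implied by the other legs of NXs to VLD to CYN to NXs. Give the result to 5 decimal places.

Known legs of the cycle: 1.472 × 0.6978 = 1.0271616
For no arbitrage the full-cycle product must be 1, so the missing rate is 1 / 1.0271616 ≈ 0.9735566.

0.97356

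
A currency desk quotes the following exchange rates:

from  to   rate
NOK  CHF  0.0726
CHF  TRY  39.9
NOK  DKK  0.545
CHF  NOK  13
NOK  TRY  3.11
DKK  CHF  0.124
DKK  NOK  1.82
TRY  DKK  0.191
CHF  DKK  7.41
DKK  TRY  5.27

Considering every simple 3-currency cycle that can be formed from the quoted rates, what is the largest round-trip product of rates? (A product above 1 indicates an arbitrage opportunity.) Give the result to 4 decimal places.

1.0811

DKK→NOK→TRY→DKK: 1.82 × 3.11 × 0.191 = 1.08110
DKK→NOK→CHF→DKK: 1.82 × 0.0726 × 7.41 = 0.97910
DKK→CHF→TRY→DKK: 0.124 × 39.9 × 0.191 = 0.94499
DKK→CHF→NOK→DKK: 0.124 × 13 × 0.545 = 0.87854
Maximum is DKK→NOK→TRY→DKK at 1.0811; arbitrage exists.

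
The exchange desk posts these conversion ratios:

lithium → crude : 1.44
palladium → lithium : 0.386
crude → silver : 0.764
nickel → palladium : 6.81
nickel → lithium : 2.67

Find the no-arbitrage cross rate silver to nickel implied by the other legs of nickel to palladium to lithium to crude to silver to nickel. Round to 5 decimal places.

0.34579

Known legs of the cycle: 6.81 × 0.386 × 1.44 × 0.764 = 2.8919465856
For no arbitrage the full-cycle product must be 1, so the missing rate is 1 / 2.8919465856 ≈ 0.3457879.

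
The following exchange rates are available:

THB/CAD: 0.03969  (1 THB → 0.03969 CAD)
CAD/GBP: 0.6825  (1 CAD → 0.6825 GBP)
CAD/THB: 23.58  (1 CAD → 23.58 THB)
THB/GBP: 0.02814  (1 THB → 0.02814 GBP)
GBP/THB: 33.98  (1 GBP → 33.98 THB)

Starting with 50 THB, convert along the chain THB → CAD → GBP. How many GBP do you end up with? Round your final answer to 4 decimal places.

50 THB × 0.03969 = 1.9845 CAD
1.9845 CAD × 0.6825 = 1.35442125 GBP

1.3544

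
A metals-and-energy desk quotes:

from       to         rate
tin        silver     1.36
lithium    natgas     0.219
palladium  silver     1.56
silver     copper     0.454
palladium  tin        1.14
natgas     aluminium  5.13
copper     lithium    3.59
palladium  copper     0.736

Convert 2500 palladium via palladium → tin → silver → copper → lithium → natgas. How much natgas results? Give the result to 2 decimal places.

1383.50

2500 palladium × 1.14 = 2850 tin
2850 tin × 1.36 = 3876 silver
3876 silver × 0.454 = 1759.704 copper
1759.704 copper × 3.59 = 6317.33736 lithium
6317.33736 lithium × 0.219 = 1383.49688184 natgas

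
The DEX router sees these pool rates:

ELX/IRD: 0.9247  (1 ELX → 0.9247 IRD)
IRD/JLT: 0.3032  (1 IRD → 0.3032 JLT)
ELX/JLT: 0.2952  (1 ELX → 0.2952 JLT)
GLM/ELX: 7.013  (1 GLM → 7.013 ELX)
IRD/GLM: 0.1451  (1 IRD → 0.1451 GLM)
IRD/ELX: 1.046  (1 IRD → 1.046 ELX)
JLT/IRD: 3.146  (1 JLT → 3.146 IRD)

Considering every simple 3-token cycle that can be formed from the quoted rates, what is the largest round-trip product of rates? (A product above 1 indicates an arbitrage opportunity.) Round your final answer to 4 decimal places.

IRD→ELX→JLT→IRD: 1.046 × 0.2952 × 3.146 = 0.97142
IRD→GLM→ELX→IRD: 0.1451 × 7.013 × 0.9247 = 0.94096
Maximum is IRD→ELX→JLT→IRD at 0.9714; no arbitrage — every cycle loses value.

0.9714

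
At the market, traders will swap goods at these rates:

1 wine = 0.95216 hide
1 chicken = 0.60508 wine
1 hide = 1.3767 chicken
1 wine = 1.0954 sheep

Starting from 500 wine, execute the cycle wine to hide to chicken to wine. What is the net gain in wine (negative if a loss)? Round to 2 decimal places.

-103.42

500 wine × 0.95216 = 476.08 hide
476.08 hide × 1.3767 = 655.419336 chicken
655.419336 chicken × 0.60508 = 396.58113182688 wine
Net change: 396.58113182688 − 500 = -103.41886817312 wine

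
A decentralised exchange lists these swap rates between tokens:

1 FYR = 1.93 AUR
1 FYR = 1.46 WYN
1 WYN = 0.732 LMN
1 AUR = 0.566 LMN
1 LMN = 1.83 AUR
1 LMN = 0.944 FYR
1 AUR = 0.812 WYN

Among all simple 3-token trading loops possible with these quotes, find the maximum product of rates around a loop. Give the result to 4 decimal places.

WYN→LMN→AUR→WYN: 0.732 × 1.83 × 0.812 = 1.08772
FYR→AUR→LMN→FYR: 1.93 × 0.566 × 0.944 = 1.03121
FYR→WYN→LMN→FYR: 1.46 × 0.732 × 0.944 = 1.00887
Maximum is WYN→LMN→AUR→WYN at 1.0877; arbitrage exists.

1.0877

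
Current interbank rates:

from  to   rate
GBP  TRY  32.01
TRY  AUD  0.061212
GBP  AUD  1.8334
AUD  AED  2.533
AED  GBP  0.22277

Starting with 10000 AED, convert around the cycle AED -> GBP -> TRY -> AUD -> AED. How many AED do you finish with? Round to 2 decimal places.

10000 AED × 0.22277 = 2227.7 GBP
2227.7 GBP × 32.01 = 71308.677 TRY
71308.677 TRY × 0.061212 = 4364.946736524 AUD
4364.946736524 AUD × 2.533 = 11056.410083615292 AED

11056.41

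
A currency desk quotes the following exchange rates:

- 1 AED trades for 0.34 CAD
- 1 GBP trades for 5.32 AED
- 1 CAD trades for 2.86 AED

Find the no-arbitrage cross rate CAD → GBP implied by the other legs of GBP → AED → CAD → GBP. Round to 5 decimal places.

Known legs of the cycle: 5.32 × 0.34 = 1.8088
For no arbitrage the full-cycle product must be 1, so the missing rate is 1 / 1.8088 ≈ 0.5528527.

0.55285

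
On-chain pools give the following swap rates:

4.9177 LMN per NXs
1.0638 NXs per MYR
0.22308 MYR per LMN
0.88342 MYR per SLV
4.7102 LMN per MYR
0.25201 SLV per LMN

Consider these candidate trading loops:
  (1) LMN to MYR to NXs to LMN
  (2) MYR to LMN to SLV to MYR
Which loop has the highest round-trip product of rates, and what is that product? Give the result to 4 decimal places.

(1) 0.22308 × 1.0638 × 4.9177 = 1.16703
(2) 4.7102 × 0.25201 × 0.88342 = 1.04864
Highest is cycle (1) at 1.1670 (>1, arbitrage).

1.1670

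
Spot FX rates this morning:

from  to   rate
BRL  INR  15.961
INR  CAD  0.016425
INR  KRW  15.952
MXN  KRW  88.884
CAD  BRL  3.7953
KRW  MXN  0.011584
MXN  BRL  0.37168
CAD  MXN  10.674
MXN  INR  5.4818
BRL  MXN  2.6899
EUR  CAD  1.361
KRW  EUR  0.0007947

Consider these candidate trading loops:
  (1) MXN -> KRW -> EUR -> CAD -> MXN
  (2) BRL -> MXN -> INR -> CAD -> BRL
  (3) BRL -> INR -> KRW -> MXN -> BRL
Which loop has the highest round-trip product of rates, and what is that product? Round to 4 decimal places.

1.0962

(1) 88.884 × 0.0007947 × 1.361 × 10.674 = 1.02615
(2) 2.6899 × 5.4818 × 0.016425 × 3.7953 = 0.91920
(3) 15.961 × 15.952 × 0.011584 × 0.37168 = 1.09623
Highest is cycle (3) at 1.0962 (>1, arbitrage).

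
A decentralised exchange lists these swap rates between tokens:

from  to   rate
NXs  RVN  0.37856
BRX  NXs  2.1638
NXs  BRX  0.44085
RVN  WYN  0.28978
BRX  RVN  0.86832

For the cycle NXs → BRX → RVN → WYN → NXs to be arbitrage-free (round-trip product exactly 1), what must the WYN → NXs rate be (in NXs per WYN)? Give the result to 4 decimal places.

9.0149

Known legs of the cycle: 0.44085 × 0.86832 × 0.28978 = 0.11092745712816
For no arbitrage the full-cycle product must be 1, so the missing rate is 1 / 0.11092745712816 ≈ 9.014901.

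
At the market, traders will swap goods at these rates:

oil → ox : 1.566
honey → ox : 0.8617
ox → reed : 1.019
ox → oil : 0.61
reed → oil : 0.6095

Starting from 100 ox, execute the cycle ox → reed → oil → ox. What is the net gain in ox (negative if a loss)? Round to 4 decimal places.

-2.7388

100 ox × 1.019 = 101.9 reed
101.9 reed × 0.6095 = 62.10805 oil
62.10805 oil × 1.566 = 97.2612063 ox
Net change: 97.2612063 − 100 = -2.7387937 ox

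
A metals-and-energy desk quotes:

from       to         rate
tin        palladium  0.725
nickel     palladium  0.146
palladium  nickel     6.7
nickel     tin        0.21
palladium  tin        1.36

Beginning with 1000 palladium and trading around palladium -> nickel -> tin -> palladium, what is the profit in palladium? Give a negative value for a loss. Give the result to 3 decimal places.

1000 palladium × 6.7 = 6700 nickel
6700 nickel × 0.21 = 1407 tin
1407 tin × 0.725 = 1020.075 palladium
Net change: 1020.075 − 1000 = 20.075 palladium

20.075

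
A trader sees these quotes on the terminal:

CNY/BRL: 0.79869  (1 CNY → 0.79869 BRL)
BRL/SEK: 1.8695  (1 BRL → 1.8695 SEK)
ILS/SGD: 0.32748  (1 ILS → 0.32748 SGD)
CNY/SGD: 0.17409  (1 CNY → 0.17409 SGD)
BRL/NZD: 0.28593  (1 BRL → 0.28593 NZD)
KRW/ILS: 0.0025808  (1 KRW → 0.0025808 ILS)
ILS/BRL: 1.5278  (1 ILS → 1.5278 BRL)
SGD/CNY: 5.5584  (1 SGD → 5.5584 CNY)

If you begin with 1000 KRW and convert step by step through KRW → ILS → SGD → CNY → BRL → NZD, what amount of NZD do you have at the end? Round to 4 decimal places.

1000 KRW × 0.0025808 = 2.5808 ILS
2.5808 ILS × 0.32748 = 0.845160384 SGD
0.845160384 SGD × 5.5584 = 4.6977394784256 CNY
4.6977394784256 CNY × 0.79869 = 3.752037544023742464 BRL
3.752037544023742464 BRL × 0.28593 = 1.07282009496270868273152 NZD

1.0728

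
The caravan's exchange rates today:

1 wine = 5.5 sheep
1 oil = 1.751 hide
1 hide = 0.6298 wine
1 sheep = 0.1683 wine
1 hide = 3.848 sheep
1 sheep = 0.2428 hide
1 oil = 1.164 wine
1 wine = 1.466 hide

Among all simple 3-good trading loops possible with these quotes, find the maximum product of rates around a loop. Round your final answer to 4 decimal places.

0.9494

sheep→wine→hide→sheep: 0.1683 × 1.466 × 3.848 = 0.94941
sheep→hide→wine→sheep: 0.2428 × 0.6298 × 5.5 = 0.84103
Maximum is sheep→wine→hide→sheep at 0.9494; no arbitrage — every cycle loses value.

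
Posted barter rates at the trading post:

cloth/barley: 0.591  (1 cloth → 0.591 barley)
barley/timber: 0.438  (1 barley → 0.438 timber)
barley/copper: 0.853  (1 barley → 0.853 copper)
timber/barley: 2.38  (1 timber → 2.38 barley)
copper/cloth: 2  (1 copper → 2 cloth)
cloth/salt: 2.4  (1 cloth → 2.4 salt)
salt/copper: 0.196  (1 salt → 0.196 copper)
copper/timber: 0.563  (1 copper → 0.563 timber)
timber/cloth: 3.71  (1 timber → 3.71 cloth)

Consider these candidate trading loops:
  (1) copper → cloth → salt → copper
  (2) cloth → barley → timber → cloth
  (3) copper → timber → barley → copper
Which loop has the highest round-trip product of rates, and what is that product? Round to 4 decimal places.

(1) 2 × 2.4 × 0.196 = 0.94080
(2) 0.591 × 0.438 × 3.71 = 0.96036
(3) 0.563 × 2.38 × 0.853 = 1.14297
Highest is cycle (3) at 1.1430 (>1, arbitrage).

1.1430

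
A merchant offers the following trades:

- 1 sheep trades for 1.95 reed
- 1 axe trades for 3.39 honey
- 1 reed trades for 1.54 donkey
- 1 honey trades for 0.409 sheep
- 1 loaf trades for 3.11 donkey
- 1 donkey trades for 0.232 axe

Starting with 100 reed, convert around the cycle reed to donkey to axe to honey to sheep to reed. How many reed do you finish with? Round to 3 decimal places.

100 reed × 1.54 = 154 donkey
154 donkey × 0.232 = 35.728 axe
35.728 axe × 3.39 = 121.11792 honey
121.11792 honey × 0.409 = 49.53722928 sheep
49.53722928 sheep × 1.95 = 96.597597096 reed

96.598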